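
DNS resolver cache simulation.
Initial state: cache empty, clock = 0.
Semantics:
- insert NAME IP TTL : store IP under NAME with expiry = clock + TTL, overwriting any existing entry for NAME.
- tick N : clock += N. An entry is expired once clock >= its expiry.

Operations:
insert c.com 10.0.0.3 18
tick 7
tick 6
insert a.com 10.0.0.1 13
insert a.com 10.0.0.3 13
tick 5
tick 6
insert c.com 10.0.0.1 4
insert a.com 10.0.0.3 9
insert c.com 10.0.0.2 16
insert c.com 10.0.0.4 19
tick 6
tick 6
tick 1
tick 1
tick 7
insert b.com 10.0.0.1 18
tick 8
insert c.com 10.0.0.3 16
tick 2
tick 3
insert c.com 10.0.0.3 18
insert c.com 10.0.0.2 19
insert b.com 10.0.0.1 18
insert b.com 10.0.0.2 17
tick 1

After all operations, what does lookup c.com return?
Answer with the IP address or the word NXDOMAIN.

Op 1: insert c.com -> 10.0.0.3 (expiry=0+18=18). clock=0
Op 2: tick 7 -> clock=7.
Op 3: tick 6 -> clock=13.
Op 4: insert a.com -> 10.0.0.1 (expiry=13+13=26). clock=13
Op 5: insert a.com -> 10.0.0.3 (expiry=13+13=26). clock=13
Op 6: tick 5 -> clock=18. purged={c.com}
Op 7: tick 6 -> clock=24.
Op 8: insert c.com -> 10.0.0.1 (expiry=24+4=28). clock=24
Op 9: insert a.com -> 10.0.0.3 (expiry=24+9=33). clock=24
Op 10: insert c.com -> 10.0.0.2 (expiry=24+16=40). clock=24
Op 11: insert c.com -> 10.0.0.4 (expiry=24+19=43). clock=24
Op 12: tick 6 -> clock=30.
Op 13: tick 6 -> clock=36. purged={a.com}
Op 14: tick 1 -> clock=37.
Op 15: tick 1 -> clock=38.
Op 16: tick 7 -> clock=45. purged={c.com}
Op 17: insert b.com -> 10.0.0.1 (expiry=45+18=63). clock=45
Op 18: tick 8 -> clock=53.
Op 19: insert c.com -> 10.0.0.3 (expiry=53+16=69). clock=53
Op 20: tick 2 -> clock=55.
Op 21: tick 3 -> clock=58.
Op 22: insert c.com -> 10.0.0.3 (expiry=58+18=76). clock=58
Op 23: insert c.com -> 10.0.0.2 (expiry=58+19=77). clock=58
Op 24: insert b.com -> 10.0.0.1 (expiry=58+18=76). clock=58
Op 25: insert b.com -> 10.0.0.2 (expiry=58+17=75). clock=58
Op 26: tick 1 -> clock=59.
lookup c.com: present, ip=10.0.0.2 expiry=77 > clock=59

Answer: 10.0.0.2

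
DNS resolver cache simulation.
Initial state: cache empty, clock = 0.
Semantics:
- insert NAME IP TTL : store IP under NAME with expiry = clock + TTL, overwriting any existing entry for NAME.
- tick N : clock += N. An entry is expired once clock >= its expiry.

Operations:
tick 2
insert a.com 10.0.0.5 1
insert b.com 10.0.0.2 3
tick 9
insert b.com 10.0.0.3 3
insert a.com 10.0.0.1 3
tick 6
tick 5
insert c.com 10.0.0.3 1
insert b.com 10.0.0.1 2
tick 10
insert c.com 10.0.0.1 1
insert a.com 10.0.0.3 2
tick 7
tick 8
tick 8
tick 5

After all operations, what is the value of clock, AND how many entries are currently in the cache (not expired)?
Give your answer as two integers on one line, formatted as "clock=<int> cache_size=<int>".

Op 1: tick 2 -> clock=2.
Op 2: insert a.com -> 10.0.0.5 (expiry=2+1=3). clock=2
Op 3: insert b.com -> 10.0.0.2 (expiry=2+3=5). clock=2
Op 4: tick 9 -> clock=11. purged={a.com,b.com}
Op 5: insert b.com -> 10.0.0.3 (expiry=11+3=14). clock=11
Op 6: insert a.com -> 10.0.0.1 (expiry=11+3=14). clock=11
Op 7: tick 6 -> clock=17. purged={a.com,b.com}
Op 8: tick 5 -> clock=22.
Op 9: insert c.com -> 10.0.0.3 (expiry=22+1=23). clock=22
Op 10: insert b.com -> 10.0.0.1 (expiry=22+2=24). clock=22
Op 11: tick 10 -> clock=32. purged={b.com,c.com}
Op 12: insert c.com -> 10.0.0.1 (expiry=32+1=33). clock=32
Op 13: insert a.com -> 10.0.0.3 (expiry=32+2=34). clock=32
Op 14: tick 7 -> clock=39. purged={a.com,c.com}
Op 15: tick 8 -> clock=47.
Op 16: tick 8 -> clock=55.
Op 17: tick 5 -> clock=60.
Final clock = 60
Final cache (unexpired): {} -> size=0

Answer: clock=60 cache_size=0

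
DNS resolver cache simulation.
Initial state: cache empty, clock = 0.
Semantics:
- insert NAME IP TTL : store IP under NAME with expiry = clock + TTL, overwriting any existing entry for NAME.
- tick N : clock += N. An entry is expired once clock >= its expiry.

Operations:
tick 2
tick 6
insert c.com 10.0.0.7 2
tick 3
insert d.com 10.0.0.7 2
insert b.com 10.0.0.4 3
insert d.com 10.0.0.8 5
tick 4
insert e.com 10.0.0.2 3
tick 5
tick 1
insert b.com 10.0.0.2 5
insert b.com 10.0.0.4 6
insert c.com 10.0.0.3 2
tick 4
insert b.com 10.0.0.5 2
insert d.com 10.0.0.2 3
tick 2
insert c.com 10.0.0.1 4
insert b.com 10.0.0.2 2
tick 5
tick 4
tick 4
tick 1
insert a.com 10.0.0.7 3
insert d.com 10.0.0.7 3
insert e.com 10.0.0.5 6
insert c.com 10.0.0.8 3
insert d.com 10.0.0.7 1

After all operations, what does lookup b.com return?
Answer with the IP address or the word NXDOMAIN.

Answer: NXDOMAIN

Derivation:
Op 1: tick 2 -> clock=2.
Op 2: tick 6 -> clock=8.
Op 3: insert c.com -> 10.0.0.7 (expiry=8+2=10). clock=8
Op 4: tick 3 -> clock=11. purged={c.com}
Op 5: insert d.com -> 10.0.0.7 (expiry=11+2=13). clock=11
Op 6: insert b.com -> 10.0.0.4 (expiry=11+3=14). clock=11
Op 7: insert d.com -> 10.0.0.8 (expiry=11+5=16). clock=11
Op 8: tick 4 -> clock=15. purged={b.com}
Op 9: insert e.com -> 10.0.0.2 (expiry=15+3=18). clock=15
Op 10: tick 5 -> clock=20. purged={d.com,e.com}
Op 11: tick 1 -> clock=21.
Op 12: insert b.com -> 10.0.0.2 (expiry=21+5=26). clock=21
Op 13: insert b.com -> 10.0.0.4 (expiry=21+6=27). clock=21
Op 14: insert c.com -> 10.0.0.3 (expiry=21+2=23). clock=21
Op 15: tick 4 -> clock=25. purged={c.com}
Op 16: insert b.com -> 10.0.0.5 (expiry=25+2=27). clock=25
Op 17: insert d.com -> 10.0.0.2 (expiry=25+3=28). clock=25
Op 18: tick 2 -> clock=27. purged={b.com}
Op 19: insert c.com -> 10.0.0.1 (expiry=27+4=31). clock=27
Op 20: insert b.com -> 10.0.0.2 (expiry=27+2=29). clock=27
Op 21: tick 5 -> clock=32. purged={b.com,c.com,d.com}
Op 22: tick 4 -> clock=36.
Op 23: tick 4 -> clock=40.
Op 24: tick 1 -> clock=41.
Op 25: insert a.com -> 10.0.0.7 (expiry=41+3=44). clock=41
Op 26: insert d.com -> 10.0.0.7 (expiry=41+3=44). clock=41
Op 27: insert e.com -> 10.0.0.5 (expiry=41+6=47). clock=41
Op 28: insert c.com -> 10.0.0.8 (expiry=41+3=44). clock=41
Op 29: insert d.com -> 10.0.0.7 (expiry=41+1=42). clock=41
lookup b.com: not in cache (expired or never inserted)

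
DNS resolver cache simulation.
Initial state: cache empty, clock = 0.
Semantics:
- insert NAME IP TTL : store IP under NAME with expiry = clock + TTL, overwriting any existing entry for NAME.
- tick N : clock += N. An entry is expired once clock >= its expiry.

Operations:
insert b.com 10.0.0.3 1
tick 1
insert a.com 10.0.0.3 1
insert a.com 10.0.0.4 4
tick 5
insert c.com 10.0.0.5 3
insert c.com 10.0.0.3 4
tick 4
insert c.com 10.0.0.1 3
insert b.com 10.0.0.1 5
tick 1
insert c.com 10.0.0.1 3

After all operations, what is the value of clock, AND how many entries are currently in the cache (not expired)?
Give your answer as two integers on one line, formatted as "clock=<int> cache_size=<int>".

Op 1: insert b.com -> 10.0.0.3 (expiry=0+1=1). clock=0
Op 2: tick 1 -> clock=1. purged={b.com}
Op 3: insert a.com -> 10.0.0.3 (expiry=1+1=2). clock=1
Op 4: insert a.com -> 10.0.0.4 (expiry=1+4=5). clock=1
Op 5: tick 5 -> clock=6. purged={a.com}
Op 6: insert c.com -> 10.0.0.5 (expiry=6+3=9). clock=6
Op 7: insert c.com -> 10.0.0.3 (expiry=6+4=10). clock=6
Op 8: tick 4 -> clock=10. purged={c.com}
Op 9: insert c.com -> 10.0.0.1 (expiry=10+3=13). clock=10
Op 10: insert b.com -> 10.0.0.1 (expiry=10+5=15). clock=10
Op 11: tick 1 -> clock=11.
Op 12: insert c.com -> 10.0.0.1 (expiry=11+3=14). clock=11
Final clock = 11
Final cache (unexpired): {b.com,c.com} -> size=2

Answer: clock=11 cache_size=2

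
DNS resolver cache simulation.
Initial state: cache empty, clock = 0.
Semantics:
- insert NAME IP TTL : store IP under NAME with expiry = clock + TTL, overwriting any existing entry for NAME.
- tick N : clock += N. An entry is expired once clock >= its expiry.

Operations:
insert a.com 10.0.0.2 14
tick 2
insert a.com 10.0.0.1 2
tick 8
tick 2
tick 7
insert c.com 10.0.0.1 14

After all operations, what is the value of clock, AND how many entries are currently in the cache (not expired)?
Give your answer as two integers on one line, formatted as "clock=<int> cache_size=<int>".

Answer: clock=19 cache_size=1

Derivation:
Op 1: insert a.com -> 10.0.0.2 (expiry=0+14=14). clock=0
Op 2: tick 2 -> clock=2.
Op 3: insert a.com -> 10.0.0.1 (expiry=2+2=4). clock=2
Op 4: tick 8 -> clock=10. purged={a.com}
Op 5: tick 2 -> clock=12.
Op 6: tick 7 -> clock=19.
Op 7: insert c.com -> 10.0.0.1 (expiry=19+14=33). clock=19
Final clock = 19
Final cache (unexpired): {c.com} -> size=1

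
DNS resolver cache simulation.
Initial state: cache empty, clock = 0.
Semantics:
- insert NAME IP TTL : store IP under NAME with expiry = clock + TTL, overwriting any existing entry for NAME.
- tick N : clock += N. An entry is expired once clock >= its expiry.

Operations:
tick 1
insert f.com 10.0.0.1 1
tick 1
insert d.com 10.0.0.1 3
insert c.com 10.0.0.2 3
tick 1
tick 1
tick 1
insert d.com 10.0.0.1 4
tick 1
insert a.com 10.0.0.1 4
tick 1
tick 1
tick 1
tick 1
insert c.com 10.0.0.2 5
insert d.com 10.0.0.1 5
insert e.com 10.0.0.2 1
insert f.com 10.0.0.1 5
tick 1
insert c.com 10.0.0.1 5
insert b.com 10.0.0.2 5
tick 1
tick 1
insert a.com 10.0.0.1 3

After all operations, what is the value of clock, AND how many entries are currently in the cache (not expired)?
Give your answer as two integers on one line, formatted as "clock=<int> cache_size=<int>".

Op 1: tick 1 -> clock=1.
Op 2: insert f.com -> 10.0.0.1 (expiry=1+1=2). clock=1
Op 3: tick 1 -> clock=2. purged={f.com}
Op 4: insert d.com -> 10.0.0.1 (expiry=2+3=5). clock=2
Op 5: insert c.com -> 10.0.0.2 (expiry=2+3=5). clock=2
Op 6: tick 1 -> clock=3.
Op 7: tick 1 -> clock=4.
Op 8: tick 1 -> clock=5. purged={c.com,d.com}
Op 9: insert d.com -> 10.0.0.1 (expiry=5+4=9). clock=5
Op 10: tick 1 -> clock=6.
Op 11: insert a.com -> 10.0.0.1 (expiry=6+4=10). clock=6
Op 12: tick 1 -> clock=7.
Op 13: tick 1 -> clock=8.
Op 14: tick 1 -> clock=9. purged={d.com}
Op 15: tick 1 -> clock=10. purged={a.com}
Op 16: insert c.com -> 10.0.0.2 (expiry=10+5=15). clock=10
Op 17: insert d.com -> 10.0.0.1 (expiry=10+5=15). clock=10
Op 18: insert e.com -> 10.0.0.2 (expiry=10+1=11). clock=10
Op 19: insert f.com -> 10.0.0.1 (expiry=10+5=15). clock=10
Op 20: tick 1 -> clock=11. purged={e.com}
Op 21: insert c.com -> 10.0.0.1 (expiry=11+5=16). clock=11
Op 22: insert b.com -> 10.0.0.2 (expiry=11+5=16). clock=11
Op 23: tick 1 -> clock=12.
Op 24: tick 1 -> clock=13.
Op 25: insert a.com -> 10.0.0.1 (expiry=13+3=16). clock=13
Final clock = 13
Final cache (unexpired): {a.com,b.com,c.com,d.com,f.com} -> size=5

Answer: clock=13 cache_size=5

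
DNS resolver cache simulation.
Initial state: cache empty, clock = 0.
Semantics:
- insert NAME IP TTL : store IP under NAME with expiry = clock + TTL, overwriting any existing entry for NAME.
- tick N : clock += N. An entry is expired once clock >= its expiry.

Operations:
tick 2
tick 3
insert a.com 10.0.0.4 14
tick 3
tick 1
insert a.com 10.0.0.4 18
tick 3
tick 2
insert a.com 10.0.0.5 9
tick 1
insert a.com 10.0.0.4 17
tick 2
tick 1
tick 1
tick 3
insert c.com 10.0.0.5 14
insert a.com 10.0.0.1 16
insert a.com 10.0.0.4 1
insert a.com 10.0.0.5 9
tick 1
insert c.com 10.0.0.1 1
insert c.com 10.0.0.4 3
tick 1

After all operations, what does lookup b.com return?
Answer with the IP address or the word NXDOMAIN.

Answer: NXDOMAIN

Derivation:
Op 1: tick 2 -> clock=2.
Op 2: tick 3 -> clock=5.
Op 3: insert a.com -> 10.0.0.4 (expiry=5+14=19). clock=5
Op 4: tick 3 -> clock=8.
Op 5: tick 1 -> clock=9.
Op 6: insert a.com -> 10.0.0.4 (expiry=9+18=27). clock=9
Op 7: tick 3 -> clock=12.
Op 8: tick 2 -> clock=14.
Op 9: insert a.com -> 10.0.0.5 (expiry=14+9=23). clock=14
Op 10: tick 1 -> clock=15.
Op 11: insert a.com -> 10.0.0.4 (expiry=15+17=32). clock=15
Op 12: tick 2 -> clock=17.
Op 13: tick 1 -> clock=18.
Op 14: tick 1 -> clock=19.
Op 15: tick 3 -> clock=22.
Op 16: insert c.com -> 10.0.0.5 (expiry=22+14=36). clock=22
Op 17: insert a.com -> 10.0.0.1 (expiry=22+16=38). clock=22
Op 18: insert a.com -> 10.0.0.4 (expiry=22+1=23). clock=22
Op 19: insert a.com -> 10.0.0.5 (expiry=22+9=31). clock=22
Op 20: tick 1 -> clock=23.
Op 21: insert c.com -> 10.0.0.1 (expiry=23+1=24). clock=23
Op 22: insert c.com -> 10.0.0.4 (expiry=23+3=26). clock=23
Op 23: tick 1 -> clock=24.
lookup b.com: not in cache (expired or never inserted)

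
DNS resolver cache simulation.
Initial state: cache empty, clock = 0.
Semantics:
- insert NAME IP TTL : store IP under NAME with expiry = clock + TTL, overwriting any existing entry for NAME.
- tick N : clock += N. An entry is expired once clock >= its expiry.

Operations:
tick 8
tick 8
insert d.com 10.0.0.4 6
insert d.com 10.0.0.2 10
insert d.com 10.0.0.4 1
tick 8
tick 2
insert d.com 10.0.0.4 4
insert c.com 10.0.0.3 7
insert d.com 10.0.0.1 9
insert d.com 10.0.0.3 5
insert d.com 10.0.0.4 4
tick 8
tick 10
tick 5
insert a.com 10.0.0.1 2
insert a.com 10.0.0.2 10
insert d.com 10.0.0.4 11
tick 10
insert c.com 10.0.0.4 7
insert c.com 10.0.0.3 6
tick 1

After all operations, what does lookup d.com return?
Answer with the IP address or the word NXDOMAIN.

Answer: NXDOMAIN

Derivation:
Op 1: tick 8 -> clock=8.
Op 2: tick 8 -> clock=16.
Op 3: insert d.com -> 10.0.0.4 (expiry=16+6=22). clock=16
Op 4: insert d.com -> 10.0.0.2 (expiry=16+10=26). clock=16
Op 5: insert d.com -> 10.0.0.4 (expiry=16+1=17). clock=16
Op 6: tick 8 -> clock=24. purged={d.com}
Op 7: tick 2 -> clock=26.
Op 8: insert d.com -> 10.0.0.4 (expiry=26+4=30). clock=26
Op 9: insert c.com -> 10.0.0.3 (expiry=26+7=33). clock=26
Op 10: insert d.com -> 10.0.0.1 (expiry=26+9=35). clock=26
Op 11: insert d.com -> 10.0.0.3 (expiry=26+5=31). clock=26
Op 12: insert d.com -> 10.0.0.4 (expiry=26+4=30). clock=26
Op 13: tick 8 -> clock=34. purged={c.com,d.com}
Op 14: tick 10 -> clock=44.
Op 15: tick 5 -> clock=49.
Op 16: insert a.com -> 10.0.0.1 (expiry=49+2=51). clock=49
Op 17: insert a.com -> 10.0.0.2 (expiry=49+10=59). clock=49
Op 18: insert d.com -> 10.0.0.4 (expiry=49+11=60). clock=49
Op 19: tick 10 -> clock=59. purged={a.com}
Op 20: insert c.com -> 10.0.0.4 (expiry=59+7=66). clock=59
Op 21: insert c.com -> 10.0.0.3 (expiry=59+6=65). clock=59
Op 22: tick 1 -> clock=60. purged={d.com}
lookup d.com: not in cache (expired or never inserted)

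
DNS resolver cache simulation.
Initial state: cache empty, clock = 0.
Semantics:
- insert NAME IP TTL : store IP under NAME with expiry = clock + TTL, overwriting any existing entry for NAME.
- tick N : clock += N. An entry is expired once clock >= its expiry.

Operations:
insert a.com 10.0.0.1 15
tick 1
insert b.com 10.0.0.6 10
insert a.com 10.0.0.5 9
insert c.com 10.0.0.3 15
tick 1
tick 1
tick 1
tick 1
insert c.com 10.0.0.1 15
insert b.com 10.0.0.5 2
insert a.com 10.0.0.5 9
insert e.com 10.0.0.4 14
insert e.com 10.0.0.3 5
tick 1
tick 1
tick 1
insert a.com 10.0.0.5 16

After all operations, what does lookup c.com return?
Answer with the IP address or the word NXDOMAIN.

Op 1: insert a.com -> 10.0.0.1 (expiry=0+15=15). clock=0
Op 2: tick 1 -> clock=1.
Op 3: insert b.com -> 10.0.0.6 (expiry=1+10=11). clock=1
Op 4: insert a.com -> 10.0.0.5 (expiry=1+9=10). clock=1
Op 5: insert c.com -> 10.0.0.3 (expiry=1+15=16). clock=1
Op 6: tick 1 -> clock=2.
Op 7: tick 1 -> clock=3.
Op 8: tick 1 -> clock=4.
Op 9: tick 1 -> clock=5.
Op 10: insert c.com -> 10.0.0.1 (expiry=5+15=20). clock=5
Op 11: insert b.com -> 10.0.0.5 (expiry=5+2=7). clock=5
Op 12: insert a.com -> 10.0.0.5 (expiry=5+9=14). clock=5
Op 13: insert e.com -> 10.0.0.4 (expiry=5+14=19). clock=5
Op 14: insert e.com -> 10.0.0.3 (expiry=5+5=10). clock=5
Op 15: tick 1 -> clock=6.
Op 16: tick 1 -> clock=7. purged={b.com}
Op 17: tick 1 -> clock=8.
Op 18: insert a.com -> 10.0.0.5 (expiry=8+16=24). clock=8
lookup c.com: present, ip=10.0.0.1 expiry=20 > clock=8

Answer: 10.0.0.1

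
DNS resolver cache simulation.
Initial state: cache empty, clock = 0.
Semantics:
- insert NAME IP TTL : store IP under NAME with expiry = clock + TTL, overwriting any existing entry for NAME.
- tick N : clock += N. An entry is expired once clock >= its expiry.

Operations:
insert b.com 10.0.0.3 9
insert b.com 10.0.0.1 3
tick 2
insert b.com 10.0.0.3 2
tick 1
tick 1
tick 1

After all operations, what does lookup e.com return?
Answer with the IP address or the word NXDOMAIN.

Op 1: insert b.com -> 10.0.0.3 (expiry=0+9=9). clock=0
Op 2: insert b.com -> 10.0.0.1 (expiry=0+3=3). clock=0
Op 3: tick 2 -> clock=2.
Op 4: insert b.com -> 10.0.0.3 (expiry=2+2=4). clock=2
Op 5: tick 1 -> clock=3.
Op 6: tick 1 -> clock=4. purged={b.com}
Op 7: tick 1 -> clock=5.
lookup e.com: not in cache (expired or never inserted)

Answer: NXDOMAIN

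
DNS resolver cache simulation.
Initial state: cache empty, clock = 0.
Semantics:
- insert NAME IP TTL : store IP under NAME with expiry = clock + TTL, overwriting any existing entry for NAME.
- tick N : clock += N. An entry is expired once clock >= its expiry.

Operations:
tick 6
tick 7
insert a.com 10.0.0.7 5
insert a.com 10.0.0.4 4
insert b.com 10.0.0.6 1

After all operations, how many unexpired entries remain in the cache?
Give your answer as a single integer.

Answer: 2

Derivation:
Op 1: tick 6 -> clock=6.
Op 2: tick 7 -> clock=13.
Op 3: insert a.com -> 10.0.0.7 (expiry=13+5=18). clock=13
Op 4: insert a.com -> 10.0.0.4 (expiry=13+4=17). clock=13
Op 5: insert b.com -> 10.0.0.6 (expiry=13+1=14). clock=13
Final cache (unexpired): {a.com,b.com} -> size=2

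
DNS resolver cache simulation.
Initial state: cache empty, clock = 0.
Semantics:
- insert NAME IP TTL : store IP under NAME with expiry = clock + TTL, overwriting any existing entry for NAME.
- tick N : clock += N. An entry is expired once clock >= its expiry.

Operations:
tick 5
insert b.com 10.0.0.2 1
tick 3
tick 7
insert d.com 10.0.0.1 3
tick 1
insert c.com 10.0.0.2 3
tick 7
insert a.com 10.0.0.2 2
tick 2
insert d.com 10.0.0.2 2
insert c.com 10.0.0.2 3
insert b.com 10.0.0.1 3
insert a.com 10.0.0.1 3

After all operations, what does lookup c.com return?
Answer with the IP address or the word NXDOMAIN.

Answer: 10.0.0.2

Derivation:
Op 1: tick 5 -> clock=5.
Op 2: insert b.com -> 10.0.0.2 (expiry=5+1=6). clock=5
Op 3: tick 3 -> clock=8. purged={b.com}
Op 4: tick 7 -> clock=15.
Op 5: insert d.com -> 10.0.0.1 (expiry=15+3=18). clock=15
Op 6: tick 1 -> clock=16.
Op 7: insert c.com -> 10.0.0.2 (expiry=16+3=19). clock=16
Op 8: tick 7 -> clock=23. purged={c.com,d.com}
Op 9: insert a.com -> 10.0.0.2 (expiry=23+2=25). clock=23
Op 10: tick 2 -> clock=25. purged={a.com}
Op 11: insert d.com -> 10.0.0.2 (expiry=25+2=27). clock=25
Op 12: insert c.com -> 10.0.0.2 (expiry=25+3=28). clock=25
Op 13: insert b.com -> 10.0.0.1 (expiry=25+3=28). clock=25
Op 14: insert a.com -> 10.0.0.1 (expiry=25+3=28). clock=25
lookup c.com: present, ip=10.0.0.2 expiry=28 > clock=25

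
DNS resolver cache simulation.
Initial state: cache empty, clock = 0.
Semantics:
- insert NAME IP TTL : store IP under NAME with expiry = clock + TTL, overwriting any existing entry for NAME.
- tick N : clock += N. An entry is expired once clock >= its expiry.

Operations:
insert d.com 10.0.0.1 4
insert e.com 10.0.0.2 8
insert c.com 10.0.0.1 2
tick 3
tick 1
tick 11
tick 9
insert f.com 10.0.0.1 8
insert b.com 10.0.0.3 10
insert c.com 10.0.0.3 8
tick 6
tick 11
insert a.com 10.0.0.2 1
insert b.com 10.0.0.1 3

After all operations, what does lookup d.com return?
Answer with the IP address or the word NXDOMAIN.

Op 1: insert d.com -> 10.0.0.1 (expiry=0+4=4). clock=0
Op 2: insert e.com -> 10.0.0.2 (expiry=0+8=8). clock=0
Op 3: insert c.com -> 10.0.0.1 (expiry=0+2=2). clock=0
Op 4: tick 3 -> clock=3. purged={c.com}
Op 5: tick 1 -> clock=4. purged={d.com}
Op 6: tick 11 -> clock=15. purged={e.com}
Op 7: tick 9 -> clock=24.
Op 8: insert f.com -> 10.0.0.1 (expiry=24+8=32). clock=24
Op 9: insert b.com -> 10.0.0.3 (expiry=24+10=34). clock=24
Op 10: insert c.com -> 10.0.0.3 (expiry=24+8=32). clock=24
Op 11: tick 6 -> clock=30.
Op 12: tick 11 -> clock=41. purged={b.com,c.com,f.com}
Op 13: insert a.com -> 10.0.0.2 (expiry=41+1=42). clock=41
Op 14: insert b.com -> 10.0.0.1 (expiry=41+3=44). clock=41
lookup d.com: not in cache (expired or never inserted)

Answer: NXDOMAIN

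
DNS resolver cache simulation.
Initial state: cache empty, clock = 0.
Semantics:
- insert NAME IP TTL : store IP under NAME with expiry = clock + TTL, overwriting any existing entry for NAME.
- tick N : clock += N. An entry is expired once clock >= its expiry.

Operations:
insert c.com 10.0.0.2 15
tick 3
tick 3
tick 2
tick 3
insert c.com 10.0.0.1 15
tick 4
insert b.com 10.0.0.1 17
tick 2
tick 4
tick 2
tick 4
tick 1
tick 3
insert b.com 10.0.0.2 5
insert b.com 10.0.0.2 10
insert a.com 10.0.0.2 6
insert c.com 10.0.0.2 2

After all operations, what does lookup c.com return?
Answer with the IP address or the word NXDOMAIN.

Op 1: insert c.com -> 10.0.0.2 (expiry=0+15=15). clock=0
Op 2: tick 3 -> clock=3.
Op 3: tick 3 -> clock=6.
Op 4: tick 2 -> clock=8.
Op 5: tick 3 -> clock=11.
Op 6: insert c.com -> 10.0.0.1 (expiry=11+15=26). clock=11
Op 7: tick 4 -> clock=15.
Op 8: insert b.com -> 10.0.0.1 (expiry=15+17=32). clock=15
Op 9: tick 2 -> clock=17.
Op 10: tick 4 -> clock=21.
Op 11: tick 2 -> clock=23.
Op 12: tick 4 -> clock=27. purged={c.com}
Op 13: tick 1 -> clock=28.
Op 14: tick 3 -> clock=31.
Op 15: insert b.com -> 10.0.0.2 (expiry=31+5=36). clock=31
Op 16: insert b.com -> 10.0.0.2 (expiry=31+10=41). clock=31
Op 17: insert a.com -> 10.0.0.2 (expiry=31+6=37). clock=31
Op 18: insert c.com -> 10.0.0.2 (expiry=31+2=33). clock=31
lookup c.com: present, ip=10.0.0.2 expiry=33 > clock=31

Answer: 10.0.0.2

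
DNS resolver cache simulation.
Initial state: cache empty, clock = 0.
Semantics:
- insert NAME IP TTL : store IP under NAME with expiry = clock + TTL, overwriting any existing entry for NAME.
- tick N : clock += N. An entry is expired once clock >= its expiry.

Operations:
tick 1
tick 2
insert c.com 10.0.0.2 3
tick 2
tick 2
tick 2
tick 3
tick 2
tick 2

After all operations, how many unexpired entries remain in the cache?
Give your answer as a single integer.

Answer: 0

Derivation:
Op 1: tick 1 -> clock=1.
Op 2: tick 2 -> clock=3.
Op 3: insert c.com -> 10.0.0.2 (expiry=3+3=6). clock=3
Op 4: tick 2 -> clock=5.
Op 5: tick 2 -> clock=7. purged={c.com}
Op 6: tick 2 -> clock=9.
Op 7: tick 3 -> clock=12.
Op 8: tick 2 -> clock=14.
Op 9: tick 2 -> clock=16.
Final cache (unexpired): {} -> size=0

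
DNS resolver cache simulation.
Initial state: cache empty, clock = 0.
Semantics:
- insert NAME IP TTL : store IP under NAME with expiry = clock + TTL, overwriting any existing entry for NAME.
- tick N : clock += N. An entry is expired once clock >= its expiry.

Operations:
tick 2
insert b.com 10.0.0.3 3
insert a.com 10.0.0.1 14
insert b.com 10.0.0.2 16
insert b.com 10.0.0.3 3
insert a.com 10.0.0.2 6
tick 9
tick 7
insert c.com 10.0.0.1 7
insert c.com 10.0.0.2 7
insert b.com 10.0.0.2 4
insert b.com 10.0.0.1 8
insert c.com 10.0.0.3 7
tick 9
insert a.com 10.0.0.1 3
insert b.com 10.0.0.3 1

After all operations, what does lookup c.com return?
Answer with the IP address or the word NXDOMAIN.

Op 1: tick 2 -> clock=2.
Op 2: insert b.com -> 10.0.0.3 (expiry=2+3=5). clock=2
Op 3: insert a.com -> 10.0.0.1 (expiry=2+14=16). clock=2
Op 4: insert b.com -> 10.0.0.2 (expiry=2+16=18). clock=2
Op 5: insert b.com -> 10.0.0.3 (expiry=2+3=5). clock=2
Op 6: insert a.com -> 10.0.0.2 (expiry=2+6=8). clock=2
Op 7: tick 9 -> clock=11. purged={a.com,b.com}
Op 8: tick 7 -> clock=18.
Op 9: insert c.com -> 10.0.0.1 (expiry=18+7=25). clock=18
Op 10: insert c.com -> 10.0.0.2 (expiry=18+7=25). clock=18
Op 11: insert b.com -> 10.0.0.2 (expiry=18+4=22). clock=18
Op 12: insert b.com -> 10.0.0.1 (expiry=18+8=26). clock=18
Op 13: insert c.com -> 10.0.0.3 (expiry=18+7=25). clock=18
Op 14: tick 9 -> clock=27. purged={b.com,c.com}
Op 15: insert a.com -> 10.0.0.1 (expiry=27+3=30). clock=27
Op 16: insert b.com -> 10.0.0.3 (expiry=27+1=28). clock=27
lookup c.com: not in cache (expired or never inserted)

Answer: NXDOMAIN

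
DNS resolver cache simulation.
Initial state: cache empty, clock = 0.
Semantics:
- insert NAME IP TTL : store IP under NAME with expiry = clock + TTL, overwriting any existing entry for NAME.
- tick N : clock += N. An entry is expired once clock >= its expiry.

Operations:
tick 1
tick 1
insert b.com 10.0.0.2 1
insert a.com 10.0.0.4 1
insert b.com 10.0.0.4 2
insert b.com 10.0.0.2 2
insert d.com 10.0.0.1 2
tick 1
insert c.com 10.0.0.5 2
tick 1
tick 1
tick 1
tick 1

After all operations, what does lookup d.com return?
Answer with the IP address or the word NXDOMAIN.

Op 1: tick 1 -> clock=1.
Op 2: tick 1 -> clock=2.
Op 3: insert b.com -> 10.0.0.2 (expiry=2+1=3). clock=2
Op 4: insert a.com -> 10.0.0.4 (expiry=2+1=3). clock=2
Op 5: insert b.com -> 10.0.0.4 (expiry=2+2=4). clock=2
Op 6: insert b.com -> 10.0.0.2 (expiry=2+2=4). clock=2
Op 7: insert d.com -> 10.0.0.1 (expiry=2+2=4). clock=2
Op 8: tick 1 -> clock=3. purged={a.com}
Op 9: insert c.com -> 10.0.0.5 (expiry=3+2=5). clock=3
Op 10: tick 1 -> clock=4. purged={b.com,d.com}
Op 11: tick 1 -> clock=5. purged={c.com}
Op 12: tick 1 -> clock=6.
Op 13: tick 1 -> clock=7.
lookup d.com: not in cache (expired or never inserted)

Answer: NXDOMAIN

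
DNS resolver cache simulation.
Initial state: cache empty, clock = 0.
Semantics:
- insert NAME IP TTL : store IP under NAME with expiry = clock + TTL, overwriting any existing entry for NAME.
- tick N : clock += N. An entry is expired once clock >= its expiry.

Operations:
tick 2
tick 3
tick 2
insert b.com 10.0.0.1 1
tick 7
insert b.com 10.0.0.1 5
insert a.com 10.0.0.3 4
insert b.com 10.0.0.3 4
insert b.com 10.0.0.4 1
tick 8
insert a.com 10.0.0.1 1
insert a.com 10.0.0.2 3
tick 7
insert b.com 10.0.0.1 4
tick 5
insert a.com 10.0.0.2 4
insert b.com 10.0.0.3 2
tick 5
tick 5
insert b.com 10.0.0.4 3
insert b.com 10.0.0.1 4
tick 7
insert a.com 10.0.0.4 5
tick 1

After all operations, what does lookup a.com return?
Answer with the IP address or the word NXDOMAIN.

Op 1: tick 2 -> clock=2.
Op 2: tick 3 -> clock=5.
Op 3: tick 2 -> clock=7.
Op 4: insert b.com -> 10.0.0.1 (expiry=7+1=8). clock=7
Op 5: tick 7 -> clock=14. purged={b.com}
Op 6: insert b.com -> 10.0.0.1 (expiry=14+5=19). clock=14
Op 7: insert a.com -> 10.0.0.3 (expiry=14+4=18). clock=14
Op 8: insert b.com -> 10.0.0.3 (expiry=14+4=18). clock=14
Op 9: insert b.com -> 10.0.0.4 (expiry=14+1=15). clock=14
Op 10: tick 8 -> clock=22. purged={a.com,b.com}
Op 11: insert a.com -> 10.0.0.1 (expiry=22+1=23). clock=22
Op 12: insert a.com -> 10.0.0.2 (expiry=22+3=25). clock=22
Op 13: tick 7 -> clock=29. purged={a.com}
Op 14: insert b.com -> 10.0.0.1 (expiry=29+4=33). clock=29
Op 15: tick 5 -> clock=34. purged={b.com}
Op 16: insert a.com -> 10.0.0.2 (expiry=34+4=38). clock=34
Op 17: insert b.com -> 10.0.0.3 (expiry=34+2=36). clock=34
Op 18: tick 5 -> clock=39. purged={a.com,b.com}
Op 19: tick 5 -> clock=44.
Op 20: insert b.com -> 10.0.0.4 (expiry=44+3=47). clock=44
Op 21: insert b.com -> 10.0.0.1 (expiry=44+4=48). clock=44
Op 22: tick 7 -> clock=51. purged={b.com}
Op 23: insert a.com -> 10.0.0.4 (expiry=51+5=56). clock=51
Op 24: tick 1 -> clock=52.
lookup a.com: present, ip=10.0.0.4 expiry=56 > clock=52

Answer: 10.0.0.4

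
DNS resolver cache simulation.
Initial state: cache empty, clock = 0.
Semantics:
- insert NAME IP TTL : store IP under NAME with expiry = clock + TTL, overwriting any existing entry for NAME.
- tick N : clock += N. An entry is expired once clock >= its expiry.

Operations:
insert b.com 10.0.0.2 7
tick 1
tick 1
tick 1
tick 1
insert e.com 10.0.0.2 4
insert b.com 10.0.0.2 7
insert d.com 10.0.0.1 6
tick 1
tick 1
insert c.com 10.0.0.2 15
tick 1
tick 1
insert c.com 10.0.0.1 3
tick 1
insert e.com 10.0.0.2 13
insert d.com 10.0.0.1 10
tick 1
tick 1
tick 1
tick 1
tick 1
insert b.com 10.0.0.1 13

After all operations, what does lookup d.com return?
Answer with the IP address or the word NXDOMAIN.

Answer: 10.0.0.1

Derivation:
Op 1: insert b.com -> 10.0.0.2 (expiry=0+7=7). clock=0
Op 2: tick 1 -> clock=1.
Op 3: tick 1 -> clock=2.
Op 4: tick 1 -> clock=3.
Op 5: tick 1 -> clock=4.
Op 6: insert e.com -> 10.0.0.2 (expiry=4+4=8). clock=4
Op 7: insert b.com -> 10.0.0.2 (expiry=4+7=11). clock=4
Op 8: insert d.com -> 10.0.0.1 (expiry=4+6=10). clock=4
Op 9: tick 1 -> clock=5.
Op 10: tick 1 -> clock=6.
Op 11: insert c.com -> 10.0.0.2 (expiry=6+15=21). clock=6
Op 12: tick 1 -> clock=7.
Op 13: tick 1 -> clock=8. purged={e.com}
Op 14: insert c.com -> 10.0.0.1 (expiry=8+3=11). clock=8
Op 15: tick 1 -> clock=9.
Op 16: insert e.com -> 10.0.0.2 (expiry=9+13=22). clock=9
Op 17: insert d.com -> 10.0.0.1 (expiry=9+10=19). clock=9
Op 18: tick 1 -> clock=10.
Op 19: tick 1 -> clock=11. purged={b.com,c.com}
Op 20: tick 1 -> clock=12.
Op 21: tick 1 -> clock=13.
Op 22: tick 1 -> clock=14.
Op 23: insert b.com -> 10.0.0.1 (expiry=14+13=27). clock=14
lookup d.com: present, ip=10.0.0.1 expiry=19 > clock=14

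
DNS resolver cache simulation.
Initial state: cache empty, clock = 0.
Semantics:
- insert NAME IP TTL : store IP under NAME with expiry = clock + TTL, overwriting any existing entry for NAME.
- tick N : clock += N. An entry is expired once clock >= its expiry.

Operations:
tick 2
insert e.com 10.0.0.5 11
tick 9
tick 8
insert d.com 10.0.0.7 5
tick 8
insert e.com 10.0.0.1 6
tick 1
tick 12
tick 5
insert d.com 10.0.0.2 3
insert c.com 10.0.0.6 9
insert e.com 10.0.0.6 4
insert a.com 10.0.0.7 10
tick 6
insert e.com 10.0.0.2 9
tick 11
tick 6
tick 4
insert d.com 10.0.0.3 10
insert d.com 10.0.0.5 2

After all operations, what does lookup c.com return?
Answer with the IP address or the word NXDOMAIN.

Answer: NXDOMAIN

Derivation:
Op 1: tick 2 -> clock=2.
Op 2: insert e.com -> 10.0.0.5 (expiry=2+11=13). clock=2
Op 3: tick 9 -> clock=11.
Op 4: tick 8 -> clock=19. purged={e.com}
Op 5: insert d.com -> 10.0.0.7 (expiry=19+5=24). clock=19
Op 6: tick 8 -> clock=27. purged={d.com}
Op 7: insert e.com -> 10.0.0.1 (expiry=27+6=33). clock=27
Op 8: tick 1 -> clock=28.
Op 9: tick 12 -> clock=40. purged={e.com}
Op 10: tick 5 -> clock=45.
Op 11: insert d.com -> 10.0.0.2 (expiry=45+3=48). clock=45
Op 12: insert c.com -> 10.0.0.6 (expiry=45+9=54). clock=45
Op 13: insert e.com -> 10.0.0.6 (expiry=45+4=49). clock=45
Op 14: insert a.com -> 10.0.0.7 (expiry=45+10=55). clock=45
Op 15: tick 6 -> clock=51. purged={d.com,e.com}
Op 16: insert e.com -> 10.0.0.2 (expiry=51+9=60). clock=51
Op 17: tick 11 -> clock=62. purged={a.com,c.com,e.com}
Op 18: tick 6 -> clock=68.
Op 19: tick 4 -> clock=72.
Op 20: insert d.com -> 10.0.0.3 (expiry=72+10=82). clock=72
Op 21: insert d.com -> 10.0.0.5 (expiry=72+2=74). clock=72
lookup c.com: not in cache (expired or never inserted)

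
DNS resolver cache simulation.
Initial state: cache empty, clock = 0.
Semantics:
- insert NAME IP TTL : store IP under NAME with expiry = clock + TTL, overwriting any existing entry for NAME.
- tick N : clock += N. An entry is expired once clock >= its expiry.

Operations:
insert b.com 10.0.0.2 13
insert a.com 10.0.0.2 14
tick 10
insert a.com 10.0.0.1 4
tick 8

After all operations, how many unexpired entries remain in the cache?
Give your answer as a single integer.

Op 1: insert b.com -> 10.0.0.2 (expiry=0+13=13). clock=0
Op 2: insert a.com -> 10.0.0.2 (expiry=0+14=14). clock=0
Op 3: tick 10 -> clock=10.
Op 4: insert a.com -> 10.0.0.1 (expiry=10+4=14). clock=10
Op 5: tick 8 -> clock=18. purged={a.com,b.com}
Final cache (unexpired): {} -> size=0

Answer: 0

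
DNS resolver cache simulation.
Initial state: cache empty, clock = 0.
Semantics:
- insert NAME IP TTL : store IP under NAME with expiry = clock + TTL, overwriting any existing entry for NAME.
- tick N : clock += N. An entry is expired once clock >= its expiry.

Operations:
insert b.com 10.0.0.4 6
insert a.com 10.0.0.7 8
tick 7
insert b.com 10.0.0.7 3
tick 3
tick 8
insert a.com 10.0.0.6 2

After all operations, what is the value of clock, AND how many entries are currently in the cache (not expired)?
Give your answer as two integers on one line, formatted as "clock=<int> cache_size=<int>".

Op 1: insert b.com -> 10.0.0.4 (expiry=0+6=6). clock=0
Op 2: insert a.com -> 10.0.0.7 (expiry=0+8=8). clock=0
Op 3: tick 7 -> clock=7. purged={b.com}
Op 4: insert b.com -> 10.0.0.7 (expiry=7+3=10). clock=7
Op 5: tick 3 -> clock=10. purged={a.com,b.com}
Op 6: tick 8 -> clock=18.
Op 7: insert a.com -> 10.0.0.6 (expiry=18+2=20). clock=18
Final clock = 18
Final cache (unexpired): {a.com} -> size=1

Answer: clock=18 cache_size=1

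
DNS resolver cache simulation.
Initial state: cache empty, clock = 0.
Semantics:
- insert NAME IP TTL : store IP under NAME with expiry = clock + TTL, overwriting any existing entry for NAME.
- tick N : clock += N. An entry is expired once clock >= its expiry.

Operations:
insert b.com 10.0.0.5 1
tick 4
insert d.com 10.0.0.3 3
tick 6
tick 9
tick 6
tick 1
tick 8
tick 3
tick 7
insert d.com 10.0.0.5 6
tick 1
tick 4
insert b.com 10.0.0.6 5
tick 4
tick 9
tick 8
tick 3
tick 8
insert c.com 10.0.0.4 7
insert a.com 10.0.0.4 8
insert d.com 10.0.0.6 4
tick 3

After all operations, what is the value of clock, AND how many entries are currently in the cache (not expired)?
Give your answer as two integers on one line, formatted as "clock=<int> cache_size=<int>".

Answer: clock=84 cache_size=3

Derivation:
Op 1: insert b.com -> 10.0.0.5 (expiry=0+1=1). clock=0
Op 2: tick 4 -> clock=4. purged={b.com}
Op 3: insert d.com -> 10.0.0.3 (expiry=4+3=7). clock=4
Op 4: tick 6 -> clock=10. purged={d.com}
Op 5: tick 9 -> clock=19.
Op 6: tick 6 -> clock=25.
Op 7: tick 1 -> clock=26.
Op 8: tick 8 -> clock=34.
Op 9: tick 3 -> clock=37.
Op 10: tick 7 -> clock=44.
Op 11: insert d.com -> 10.0.0.5 (expiry=44+6=50). clock=44
Op 12: tick 1 -> clock=45.
Op 13: tick 4 -> clock=49.
Op 14: insert b.com -> 10.0.0.6 (expiry=49+5=54). clock=49
Op 15: tick 4 -> clock=53. purged={d.com}
Op 16: tick 9 -> clock=62. purged={b.com}
Op 17: tick 8 -> clock=70.
Op 18: tick 3 -> clock=73.
Op 19: tick 8 -> clock=81.
Op 20: insert c.com -> 10.0.0.4 (expiry=81+7=88). clock=81
Op 21: insert a.com -> 10.0.0.4 (expiry=81+8=89). clock=81
Op 22: insert d.com -> 10.0.0.6 (expiry=81+4=85). clock=81
Op 23: tick 3 -> clock=84.
Final clock = 84
Final cache (unexpired): {a.com,c.com,d.com} -> size=3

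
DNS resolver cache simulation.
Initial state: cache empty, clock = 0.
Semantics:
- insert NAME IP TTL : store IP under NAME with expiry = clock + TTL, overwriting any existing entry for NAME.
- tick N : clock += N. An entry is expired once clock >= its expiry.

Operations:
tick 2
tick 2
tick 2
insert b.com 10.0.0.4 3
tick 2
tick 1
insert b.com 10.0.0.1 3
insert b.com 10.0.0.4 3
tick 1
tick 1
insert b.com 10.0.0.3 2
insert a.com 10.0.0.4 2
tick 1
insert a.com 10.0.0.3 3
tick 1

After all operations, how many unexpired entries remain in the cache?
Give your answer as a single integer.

Answer: 1

Derivation:
Op 1: tick 2 -> clock=2.
Op 2: tick 2 -> clock=4.
Op 3: tick 2 -> clock=6.
Op 4: insert b.com -> 10.0.0.4 (expiry=6+3=9). clock=6
Op 5: tick 2 -> clock=8.
Op 6: tick 1 -> clock=9. purged={b.com}
Op 7: insert b.com -> 10.0.0.1 (expiry=9+3=12). clock=9
Op 8: insert b.com -> 10.0.0.4 (expiry=9+3=12). clock=9
Op 9: tick 1 -> clock=10.
Op 10: tick 1 -> clock=11.
Op 11: insert b.com -> 10.0.0.3 (expiry=11+2=13). clock=11
Op 12: insert a.com -> 10.0.0.4 (expiry=11+2=13). clock=11
Op 13: tick 1 -> clock=12.
Op 14: insert a.com -> 10.0.0.3 (expiry=12+3=15). clock=12
Op 15: tick 1 -> clock=13. purged={b.com}
Final cache (unexpired): {a.com} -> size=1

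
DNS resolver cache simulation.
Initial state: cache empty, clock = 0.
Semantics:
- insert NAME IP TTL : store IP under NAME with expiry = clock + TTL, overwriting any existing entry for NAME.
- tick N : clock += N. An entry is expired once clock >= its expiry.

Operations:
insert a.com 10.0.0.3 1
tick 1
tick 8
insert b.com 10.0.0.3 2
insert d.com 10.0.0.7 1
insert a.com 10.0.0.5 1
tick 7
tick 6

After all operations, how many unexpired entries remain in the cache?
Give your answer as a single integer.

Answer: 0

Derivation:
Op 1: insert a.com -> 10.0.0.3 (expiry=0+1=1). clock=0
Op 2: tick 1 -> clock=1. purged={a.com}
Op 3: tick 8 -> clock=9.
Op 4: insert b.com -> 10.0.0.3 (expiry=9+2=11). clock=9
Op 5: insert d.com -> 10.0.0.7 (expiry=9+1=10). clock=9
Op 6: insert a.com -> 10.0.0.5 (expiry=9+1=10). clock=9
Op 7: tick 7 -> clock=16. purged={a.com,b.com,d.com}
Op 8: tick 6 -> clock=22.
Final cache (unexpired): {} -> size=0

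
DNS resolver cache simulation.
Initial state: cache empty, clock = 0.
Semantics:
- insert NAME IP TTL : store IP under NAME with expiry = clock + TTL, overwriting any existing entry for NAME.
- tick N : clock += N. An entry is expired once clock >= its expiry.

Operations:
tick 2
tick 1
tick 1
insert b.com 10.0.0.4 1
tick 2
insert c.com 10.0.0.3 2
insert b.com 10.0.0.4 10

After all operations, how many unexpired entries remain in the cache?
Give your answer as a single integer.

Op 1: tick 2 -> clock=2.
Op 2: tick 1 -> clock=3.
Op 3: tick 1 -> clock=4.
Op 4: insert b.com -> 10.0.0.4 (expiry=4+1=5). clock=4
Op 5: tick 2 -> clock=6. purged={b.com}
Op 6: insert c.com -> 10.0.0.3 (expiry=6+2=8). clock=6
Op 7: insert b.com -> 10.0.0.4 (expiry=6+10=16). clock=6
Final cache (unexpired): {b.com,c.com} -> size=2

Answer: 2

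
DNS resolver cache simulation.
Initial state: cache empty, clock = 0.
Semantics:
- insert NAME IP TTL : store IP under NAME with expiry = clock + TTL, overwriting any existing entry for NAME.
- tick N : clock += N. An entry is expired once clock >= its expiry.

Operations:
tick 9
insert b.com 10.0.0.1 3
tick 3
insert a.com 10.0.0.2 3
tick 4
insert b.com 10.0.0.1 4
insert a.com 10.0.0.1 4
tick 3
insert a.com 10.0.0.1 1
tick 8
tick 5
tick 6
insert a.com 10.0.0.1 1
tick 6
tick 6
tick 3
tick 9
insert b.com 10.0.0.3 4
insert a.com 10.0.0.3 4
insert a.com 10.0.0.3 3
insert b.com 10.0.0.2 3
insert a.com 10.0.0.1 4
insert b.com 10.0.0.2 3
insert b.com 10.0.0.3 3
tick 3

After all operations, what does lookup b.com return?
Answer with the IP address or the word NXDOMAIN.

Op 1: tick 9 -> clock=9.
Op 2: insert b.com -> 10.0.0.1 (expiry=9+3=12). clock=9
Op 3: tick 3 -> clock=12. purged={b.com}
Op 4: insert a.com -> 10.0.0.2 (expiry=12+3=15). clock=12
Op 5: tick 4 -> clock=16. purged={a.com}
Op 6: insert b.com -> 10.0.0.1 (expiry=16+4=20). clock=16
Op 7: insert a.com -> 10.0.0.1 (expiry=16+4=20). clock=16
Op 8: tick 3 -> clock=19.
Op 9: insert a.com -> 10.0.0.1 (expiry=19+1=20). clock=19
Op 10: tick 8 -> clock=27. purged={a.com,b.com}
Op 11: tick 5 -> clock=32.
Op 12: tick 6 -> clock=38.
Op 13: insert a.com -> 10.0.0.1 (expiry=38+1=39). clock=38
Op 14: tick 6 -> clock=44. purged={a.com}
Op 15: tick 6 -> clock=50.
Op 16: tick 3 -> clock=53.
Op 17: tick 9 -> clock=62.
Op 18: insert b.com -> 10.0.0.3 (expiry=62+4=66). clock=62
Op 19: insert a.com -> 10.0.0.3 (expiry=62+4=66). clock=62
Op 20: insert a.com -> 10.0.0.3 (expiry=62+3=65). clock=62
Op 21: insert b.com -> 10.0.0.2 (expiry=62+3=65). clock=62
Op 22: insert a.com -> 10.0.0.1 (expiry=62+4=66). clock=62
Op 23: insert b.com -> 10.0.0.2 (expiry=62+3=65). clock=62
Op 24: insert b.com -> 10.0.0.3 (expiry=62+3=65). clock=62
Op 25: tick 3 -> clock=65. purged={b.com}
lookup b.com: not in cache (expired or never inserted)

Answer: NXDOMAIN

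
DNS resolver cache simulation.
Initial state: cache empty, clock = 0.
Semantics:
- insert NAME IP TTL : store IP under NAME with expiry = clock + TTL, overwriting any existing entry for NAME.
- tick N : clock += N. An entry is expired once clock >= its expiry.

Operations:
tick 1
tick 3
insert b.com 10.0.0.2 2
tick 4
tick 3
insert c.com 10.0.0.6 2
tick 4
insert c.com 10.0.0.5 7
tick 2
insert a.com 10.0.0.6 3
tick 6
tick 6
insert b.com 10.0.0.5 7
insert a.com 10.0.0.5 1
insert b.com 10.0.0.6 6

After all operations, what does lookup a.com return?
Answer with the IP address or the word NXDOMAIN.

Op 1: tick 1 -> clock=1.
Op 2: tick 3 -> clock=4.
Op 3: insert b.com -> 10.0.0.2 (expiry=4+2=6). clock=4
Op 4: tick 4 -> clock=8. purged={b.com}
Op 5: tick 3 -> clock=11.
Op 6: insert c.com -> 10.0.0.6 (expiry=11+2=13). clock=11
Op 7: tick 4 -> clock=15. purged={c.com}
Op 8: insert c.com -> 10.0.0.5 (expiry=15+7=22). clock=15
Op 9: tick 2 -> clock=17.
Op 10: insert a.com -> 10.0.0.6 (expiry=17+3=20). clock=17
Op 11: tick 6 -> clock=23. purged={a.com,c.com}
Op 12: tick 6 -> clock=29.
Op 13: insert b.com -> 10.0.0.5 (expiry=29+7=36). clock=29
Op 14: insert a.com -> 10.0.0.5 (expiry=29+1=30). clock=29
Op 15: insert b.com -> 10.0.0.6 (expiry=29+6=35). clock=29
lookup a.com: present, ip=10.0.0.5 expiry=30 > clock=29

Answer: 10.0.0.5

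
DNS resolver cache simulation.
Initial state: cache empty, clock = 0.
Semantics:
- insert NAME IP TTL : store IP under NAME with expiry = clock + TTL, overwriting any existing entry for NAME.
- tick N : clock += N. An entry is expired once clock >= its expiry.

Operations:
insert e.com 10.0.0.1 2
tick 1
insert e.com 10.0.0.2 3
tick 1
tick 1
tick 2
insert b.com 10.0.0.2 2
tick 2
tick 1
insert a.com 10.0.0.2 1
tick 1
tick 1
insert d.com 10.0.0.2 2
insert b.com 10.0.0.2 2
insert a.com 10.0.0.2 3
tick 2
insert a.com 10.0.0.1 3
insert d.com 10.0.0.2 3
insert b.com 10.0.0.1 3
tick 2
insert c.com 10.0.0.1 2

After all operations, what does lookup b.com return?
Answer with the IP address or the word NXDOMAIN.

Op 1: insert e.com -> 10.0.0.1 (expiry=0+2=2). clock=0
Op 2: tick 1 -> clock=1.
Op 3: insert e.com -> 10.0.0.2 (expiry=1+3=4). clock=1
Op 4: tick 1 -> clock=2.
Op 5: tick 1 -> clock=3.
Op 6: tick 2 -> clock=5. purged={e.com}
Op 7: insert b.com -> 10.0.0.2 (expiry=5+2=7). clock=5
Op 8: tick 2 -> clock=7. purged={b.com}
Op 9: tick 1 -> clock=8.
Op 10: insert a.com -> 10.0.0.2 (expiry=8+1=9). clock=8
Op 11: tick 1 -> clock=9. purged={a.com}
Op 12: tick 1 -> clock=10.
Op 13: insert d.com -> 10.0.0.2 (expiry=10+2=12). clock=10
Op 14: insert b.com -> 10.0.0.2 (expiry=10+2=12). clock=10
Op 15: insert a.com -> 10.0.0.2 (expiry=10+3=13). clock=10
Op 16: tick 2 -> clock=12. purged={b.com,d.com}
Op 17: insert a.com -> 10.0.0.1 (expiry=12+3=15). clock=12
Op 18: insert d.com -> 10.0.0.2 (expiry=12+3=15). clock=12
Op 19: insert b.com -> 10.0.0.1 (expiry=12+3=15). clock=12
Op 20: tick 2 -> clock=14.
Op 21: insert c.com -> 10.0.0.1 (expiry=14+2=16). clock=14
lookup b.com: present, ip=10.0.0.1 expiry=15 > clock=14

Answer: 10.0.0.1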